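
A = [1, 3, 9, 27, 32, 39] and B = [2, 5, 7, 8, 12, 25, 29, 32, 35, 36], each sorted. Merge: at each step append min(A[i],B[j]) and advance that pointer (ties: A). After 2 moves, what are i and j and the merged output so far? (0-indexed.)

i=1, j=1, merged so far=[1, 2]

[i=0,j=0] A[i]=1<=B[j]=2 take 1 → i++
[i=1,j=0] A[i]=3>B[j]=2 take 2 → j++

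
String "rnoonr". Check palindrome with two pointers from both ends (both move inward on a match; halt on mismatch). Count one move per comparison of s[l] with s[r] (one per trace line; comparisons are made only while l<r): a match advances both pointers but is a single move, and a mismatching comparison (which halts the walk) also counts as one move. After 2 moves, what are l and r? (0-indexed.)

[0,5] 'r'=='r' → l++,r--
[1,4] 'n'=='n' → l++,r--

l=2, r=3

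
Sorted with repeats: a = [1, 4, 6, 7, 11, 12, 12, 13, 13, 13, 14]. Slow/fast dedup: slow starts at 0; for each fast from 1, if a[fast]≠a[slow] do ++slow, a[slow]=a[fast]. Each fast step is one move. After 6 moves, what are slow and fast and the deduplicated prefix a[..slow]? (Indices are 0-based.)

slow=5, fast=7, prefix=[1, 4, 6, 7, 11, 12]

(s=0,f=1) a[fast]=4≠a[slow]=1 write a[1]=4 → slow++,fast++
(s=1,f=2) a[fast]=6≠a[slow]=4 write a[2]=6 → slow++,fast++
(s=2,f=3) a[fast]=7≠a[slow]=6 write a[3]=7 → slow++,fast++
(s=3,f=4) a[fast]=11≠a[slow]=7 write a[4]=11 → slow++,fast++
(s=4,f=5) a[fast]=12≠a[slow]=11 write a[5]=12 → slow++,fast++
(s=5,f=6) a[fast]=12=a[slow] dup → fast++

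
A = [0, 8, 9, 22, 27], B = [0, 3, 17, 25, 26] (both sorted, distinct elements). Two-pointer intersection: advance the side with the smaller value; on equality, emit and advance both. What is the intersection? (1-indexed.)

[i=1,j=1] 0==0 emit → i++,j++
[i=2,j=2] 8>3 → j++
[i=2,j=3] 8<17 → i++
[i=3,j=3] 9<17 → i++
[i=4,j=3] 22>17 → j++
[i=4,j=4] 22<25 → i++
[i=5,j=4] 27>25 → j++
[i=5,j=5] 27>26 → j++

intersection = [0]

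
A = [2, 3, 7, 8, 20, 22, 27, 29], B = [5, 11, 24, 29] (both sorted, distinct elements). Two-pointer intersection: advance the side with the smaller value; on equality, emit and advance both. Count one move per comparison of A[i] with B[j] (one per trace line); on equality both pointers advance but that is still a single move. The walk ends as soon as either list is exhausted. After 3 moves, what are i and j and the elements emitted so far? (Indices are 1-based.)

i=3, j=2, emitted=[]

i=1 j=1: 2<5, i++
i=2 j=1: 3<5, i++
i=3 j=1: 7>5, j++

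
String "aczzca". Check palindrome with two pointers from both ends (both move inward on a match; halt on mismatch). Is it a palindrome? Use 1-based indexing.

palindrome

l=1 r=6: 'a'=='a', l++,r--
l=2 r=5: 'c'=='c', l++,r--
l=3 r=4: 'z'=='z', l++,r--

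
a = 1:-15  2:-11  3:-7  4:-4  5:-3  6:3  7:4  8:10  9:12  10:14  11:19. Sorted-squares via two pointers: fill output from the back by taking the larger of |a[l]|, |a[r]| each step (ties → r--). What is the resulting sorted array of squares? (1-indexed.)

[1,11] |-15|<=|19| out[11]=361 → r--
[1,10] |-15|>|14| out[10]=225 → l++
[2,10] |-11|<=|14| out[9]=196 → r--
[2,9] |-11|<=|12| out[8]=144 → r--
[2,8] |-11|>|10| out[7]=121 → l++
[3,8] |-7|<=|10| out[6]=100 → r--
[3,7] |-7|>|4| out[5]=49 → l++
[4,7] |-4|<=|4| out[4]=16 → r--
[4,6] |-4|>|3| out[3]=16 → l++
[5,6] |-3|<=|3| out[2]=9 → r--
[5,5] |-3|<=|-3| out[1]=9 → r--

[9, 9, 16, 16, 49, 100, 121, 144, 196, 225, 361]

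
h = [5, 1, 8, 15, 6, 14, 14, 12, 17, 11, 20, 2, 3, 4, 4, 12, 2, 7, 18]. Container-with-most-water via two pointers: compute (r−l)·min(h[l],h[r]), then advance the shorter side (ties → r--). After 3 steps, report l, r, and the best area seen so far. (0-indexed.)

l=3, r=18, best area=128

[0,18] min(5,18)*18=90 best=90 * → l++
[1,18] min(1,18)*17=17 best=90 → l++
[2,18] min(8,18)*16=128 best=128 * → l++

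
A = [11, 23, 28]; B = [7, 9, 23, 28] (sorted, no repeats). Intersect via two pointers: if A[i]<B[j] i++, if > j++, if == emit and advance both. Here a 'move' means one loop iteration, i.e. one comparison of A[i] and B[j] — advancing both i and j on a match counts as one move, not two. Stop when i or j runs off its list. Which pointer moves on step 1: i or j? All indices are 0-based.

j

[i=0,j=0] 11>7 → j++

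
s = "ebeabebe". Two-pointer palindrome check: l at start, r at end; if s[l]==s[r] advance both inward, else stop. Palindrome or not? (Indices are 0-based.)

not a palindrome (mismatch at 3,4)

l=0 r=7: 'e'=='e', l++,r--
l=1 r=6: 'b'=='b', l++,r--
l=2 r=5: 'e'=='e', l++,r--
l=3 r=4: 'a'!='b', stop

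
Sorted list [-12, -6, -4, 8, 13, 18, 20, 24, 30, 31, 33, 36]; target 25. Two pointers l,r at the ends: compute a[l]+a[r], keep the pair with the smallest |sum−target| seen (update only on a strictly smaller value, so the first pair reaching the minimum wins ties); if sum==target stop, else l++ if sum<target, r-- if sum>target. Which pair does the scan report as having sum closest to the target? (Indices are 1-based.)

pair (-6, 31) with sum 25 (|Δ|=0)

[1,12] -12+36=24 d=1 * → l++
[2,12] -6+36=30 d=5 → r--
[2,11] -6+33=27 d=2 → r--
[2,10] -6+31=25 d=0 * → stop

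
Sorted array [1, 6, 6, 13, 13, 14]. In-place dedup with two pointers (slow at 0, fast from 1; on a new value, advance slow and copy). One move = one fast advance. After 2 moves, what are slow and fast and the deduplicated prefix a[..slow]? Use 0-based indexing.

slow=1, fast=3, prefix=[1, 6]

slow=0 fast=1: a[fast]=6≠a[slow]=1 write a[1]=6, slow++,fast++
slow=1 fast=2: a[fast]=6=a[slow] dup, fast++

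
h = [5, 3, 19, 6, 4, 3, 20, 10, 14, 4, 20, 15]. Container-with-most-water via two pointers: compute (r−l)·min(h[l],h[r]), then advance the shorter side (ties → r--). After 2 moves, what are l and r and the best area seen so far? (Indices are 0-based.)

l=0 r=11: min(5,15)*11=55 best=55 *, l++
l=1 r=11: min(3,15)*10=30 best=55, l++

l=2, r=11, best area=55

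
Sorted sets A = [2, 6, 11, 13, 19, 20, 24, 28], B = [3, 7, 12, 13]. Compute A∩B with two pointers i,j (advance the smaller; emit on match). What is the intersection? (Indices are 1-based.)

intersection = [13]

i=1 j=1: 2<3, i++
i=2 j=1: 6>3, j++
i=2 j=2: 6<7, i++
i=3 j=2: 11>7, j++
i=3 j=3: 11<12, i++
i=4 j=3: 13>12, j++
i=4 j=4: 13==13 emit, i++,j++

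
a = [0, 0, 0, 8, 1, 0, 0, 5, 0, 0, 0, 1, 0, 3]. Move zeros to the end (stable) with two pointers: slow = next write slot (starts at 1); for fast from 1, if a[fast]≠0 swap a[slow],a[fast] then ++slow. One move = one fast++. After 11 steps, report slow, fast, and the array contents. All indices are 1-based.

slow=4, fast=12, a=[8, 1, 5, 0, 0, 0, 0, 0, 0, 0, 0, 1, 0, 3]

slow=1 fast=1: a[fast]=0, fast++
slow=1 fast=2: a[fast]=0, fast++
slow=1 fast=3: a[fast]=0, fast++
slow=1 fast=4: a[fast]=8≠0 swap→a[1]=8, slow++,fast++
slow=2 fast=5: a[fast]=1≠0 swap→a[2]=1, slow++,fast++
slow=3 fast=6: a[fast]=0, fast++
slow=3 fast=7: a[fast]=0, fast++
slow=3 fast=8: a[fast]=5≠0 swap→a[3]=5, slow++,fast++
slow=4 fast=9: a[fast]=0, fast++
slow=4 fast=10: a[fast]=0, fast++
slow=4 fast=11: a[fast]=0, fast++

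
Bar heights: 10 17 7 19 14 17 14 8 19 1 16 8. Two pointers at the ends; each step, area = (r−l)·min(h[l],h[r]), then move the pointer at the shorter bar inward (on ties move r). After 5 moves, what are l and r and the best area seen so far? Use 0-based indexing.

l=0 r=11: min(10,8)*11=88 best=88 *, r--
l=0 r=10: min(10,16)*10=100 best=100 *, l++
l=1 r=10: min(17,16)*9=144 best=144 *, r--
l=1 r=9: min(17,1)*8=8 best=144, r--
l=1 r=8: min(17,19)*7=119 best=144, l++

l=2, r=8, best area=144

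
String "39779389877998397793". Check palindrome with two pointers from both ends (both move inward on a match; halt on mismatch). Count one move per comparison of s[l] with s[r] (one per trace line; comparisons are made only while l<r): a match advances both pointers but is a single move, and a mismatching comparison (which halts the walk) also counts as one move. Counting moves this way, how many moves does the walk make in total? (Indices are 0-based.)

9 moves

l=0 r=19: '3'=='3', l++,r--
l=1 r=18: '9'=='9', l++,r--
l=2 r=17: '7'=='7', l++,r--
l=3 r=16: '7'=='7', l++,r--
l=4 r=15: '9'=='9', l++,r--
l=5 r=14: '3'=='3', l++,r--
l=6 r=13: '8'=='8', l++,r--
l=7 r=12: '9'=='9', l++,r--
l=8 r=11: '8'!='9', stop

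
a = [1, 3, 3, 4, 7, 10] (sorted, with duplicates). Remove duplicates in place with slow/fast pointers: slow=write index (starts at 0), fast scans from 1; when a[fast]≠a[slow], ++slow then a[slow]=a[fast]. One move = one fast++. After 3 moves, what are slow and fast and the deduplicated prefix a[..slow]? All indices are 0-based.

slow=2, fast=4, prefix=[1, 3, 4]

(s=0,f=1) a[fast]=3≠a[slow]=1 write a[1]=3 → slow++,fast++
(s=1,f=2) a[fast]=3=a[slow] dup → fast++
(s=1,f=3) a[fast]=4≠a[slow]=3 write a[2]=4 → slow++,fast++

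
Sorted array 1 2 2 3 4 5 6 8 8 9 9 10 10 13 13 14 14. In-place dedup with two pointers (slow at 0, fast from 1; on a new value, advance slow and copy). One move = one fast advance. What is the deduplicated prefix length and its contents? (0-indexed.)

length 11; prefix = [1, 2, 3, 4, 5, 6, 8, 9, 10, 13, 14]

slow=0 fast=1: a[fast]=2≠a[slow]=1 write a[1]=2, slow++,fast++
slow=1 fast=2: a[fast]=2=a[slow] dup, fast++
slow=1 fast=3: a[fast]=3≠a[slow]=2 write a[2]=3, slow++,fast++
slow=2 fast=4: a[fast]=4≠a[slow]=3 write a[3]=4, slow++,fast++
slow=3 fast=5: a[fast]=5≠a[slow]=4 write a[4]=5, slow++,fast++
slow=4 fast=6: a[fast]=6≠a[slow]=5 write a[5]=6, slow++,fast++
slow=5 fast=7: a[fast]=8≠a[slow]=6 write a[6]=8, slow++,fast++
slow=6 fast=8: a[fast]=8=a[slow] dup, fast++
slow=6 fast=9: a[fast]=9≠a[slow]=8 write a[7]=9, slow++,fast++
slow=7 fast=10: a[fast]=9=a[slow] dup, fast++
slow=7 fast=11: a[fast]=10≠a[slow]=9 write a[8]=10, slow++,fast++
slow=8 fast=12: a[fast]=10=a[slow] dup, fast++
slow=8 fast=13: a[fast]=13≠a[slow]=10 write a[9]=13, slow++,fast++
slow=9 fast=14: a[fast]=13=a[slow] dup, fast++
slow=9 fast=15: a[fast]=14≠a[slow]=13 write a[10]=14, slow++,fast++
slow=10 fast=16: a[fast]=14=a[slow] dup, fast++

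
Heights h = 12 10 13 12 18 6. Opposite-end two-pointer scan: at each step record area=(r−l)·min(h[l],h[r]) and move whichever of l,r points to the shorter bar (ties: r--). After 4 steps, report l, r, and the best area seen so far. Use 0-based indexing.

l=0 r=5: min(12,6)*5=30 best=30 *, r--
l=0 r=4: min(12,18)*4=48 best=48 *, l++
l=1 r=4: min(10,18)*3=30 best=48, l++
l=2 r=4: min(13,18)*2=26 best=48, l++

l=3, r=4, best area=48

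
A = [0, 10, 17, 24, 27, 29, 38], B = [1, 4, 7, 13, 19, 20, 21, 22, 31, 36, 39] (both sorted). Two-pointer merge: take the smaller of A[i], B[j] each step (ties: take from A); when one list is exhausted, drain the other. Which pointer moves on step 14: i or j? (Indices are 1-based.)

[i=1,j=1] A[i]=0<=B[j]=1 take 0 → i++
[i=2,j=1] A[i]=10>B[j]=1 take 1 → j++
[i=2,j=2] A[i]=10>B[j]=4 take 4 → j++
[i=2,j=3] A[i]=10>B[j]=7 take 7 → j++
[i=2,j=4] A[i]=10<=B[j]=13 take 10 → i++
[i=3,j=4] A[i]=17>B[j]=13 take 13 → j++
[i=3,j=5] A[i]=17<=B[j]=19 take 17 → i++
[i=4,j=5] A[i]=24>B[j]=19 take 19 → j++
[i=4,j=6] A[i]=24>B[j]=20 take 20 → j++
[i=4,j=7] A[i]=24>B[j]=21 take 21 → j++
[i=4,j=8] A[i]=24>B[j]=22 take 22 → j++
[i=4,j=9] A[i]=24<=B[j]=31 take 24 → i++
[i=5,j=9] A[i]=27<=B[j]=31 take 27 → i++
[i=6,j=9] A[i]=29<=B[j]=31 take 29 → i++

i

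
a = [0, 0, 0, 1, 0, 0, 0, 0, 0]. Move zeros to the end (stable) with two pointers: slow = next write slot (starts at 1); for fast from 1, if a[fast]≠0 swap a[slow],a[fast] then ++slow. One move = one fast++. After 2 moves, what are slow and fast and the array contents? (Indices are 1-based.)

slow=1, fast=3, a=[0, 0, 0, 1, 0, 0, 0, 0, 0]

slow=1 fast=1: a[fast]=0, fast++
slow=1 fast=2: a[fast]=0, fast++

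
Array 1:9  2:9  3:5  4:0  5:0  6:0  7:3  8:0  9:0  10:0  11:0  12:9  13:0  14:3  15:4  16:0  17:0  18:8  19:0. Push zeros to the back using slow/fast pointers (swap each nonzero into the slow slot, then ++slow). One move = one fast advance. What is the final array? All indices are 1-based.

[9, 9, 5, 3, 9, 3, 4, 8, 0, 0, 0, 0, 0, 0, 0, 0, 0, 0, 0]

slow=1 fast=1: a[fast]=9≠0 swap→a[1]=9, slow++,fast++
slow=2 fast=2: a[fast]=9≠0 swap→a[2]=9, slow++,fast++
slow=3 fast=3: a[fast]=5≠0 swap→a[3]=5, slow++,fast++
slow=4 fast=4: a[fast]=0, fast++
slow=4 fast=5: a[fast]=0, fast++
slow=4 fast=6: a[fast]=0, fast++
slow=4 fast=7: a[fast]=3≠0 swap→a[4]=3, slow++,fast++
slow=5 fast=8: a[fast]=0, fast++
slow=5 fast=9: a[fast]=0, fast++
slow=5 fast=10: a[fast]=0, fast++
slow=5 fast=11: a[fast]=0, fast++
slow=5 fast=12: a[fast]=9≠0 swap→a[5]=9, slow++,fast++
slow=6 fast=13: a[fast]=0, fast++
slow=6 fast=14: a[fast]=3≠0 swap→a[6]=3, slow++,fast++
slow=7 fast=15: a[fast]=4≠0 swap→a[7]=4, slow++,fast++
slow=8 fast=16: a[fast]=0, fast++
slow=8 fast=17: a[fast]=0, fast++
slow=8 fast=18: a[fast]=8≠0 swap→a[8]=8, slow++,fast++
slow=9 fast=19: a[fast]=0, fast++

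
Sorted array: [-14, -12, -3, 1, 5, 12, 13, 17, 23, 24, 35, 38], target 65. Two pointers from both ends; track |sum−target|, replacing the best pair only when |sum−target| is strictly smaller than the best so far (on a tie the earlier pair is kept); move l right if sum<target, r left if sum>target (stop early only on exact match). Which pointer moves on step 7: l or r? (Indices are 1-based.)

l=1 r=12: -14+38=24 d=41 *, l++
l=2 r=12: -12+38=26 d=39 *, l++
l=3 r=12: -3+38=35 d=30 *, l++
l=4 r=12: 1+38=39 d=26 *, l++
l=5 r=12: 5+38=43 d=22 *, l++
l=6 r=12: 12+38=50 d=15 *, l++
l=7 r=12: 13+38=51 d=14 *, l++

l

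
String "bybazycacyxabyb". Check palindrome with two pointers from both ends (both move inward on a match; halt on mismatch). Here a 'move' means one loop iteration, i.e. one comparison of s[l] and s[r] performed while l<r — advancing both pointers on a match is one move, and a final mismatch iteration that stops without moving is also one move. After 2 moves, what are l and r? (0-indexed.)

l=2, r=12

l=0 r=14: 'b'=='b', l++,r--
l=1 r=13: 'y'=='y', l++,r--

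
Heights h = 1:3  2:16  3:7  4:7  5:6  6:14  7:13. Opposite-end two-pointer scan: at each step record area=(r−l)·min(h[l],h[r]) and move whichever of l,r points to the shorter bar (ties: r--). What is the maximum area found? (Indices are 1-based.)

[1,7] min(3,13)*6=18 best=18 * → l++
[2,7] min(16,13)*5=65 best=65 * → r--
[2,6] min(16,14)*4=56 best=65 → r--
[2,5] min(16,6)*3=18 best=65 → r--
[2,4] min(16,7)*2=14 best=65 → r--
[2,3] min(16,7)*1=7 best=65 → r--

max area = 65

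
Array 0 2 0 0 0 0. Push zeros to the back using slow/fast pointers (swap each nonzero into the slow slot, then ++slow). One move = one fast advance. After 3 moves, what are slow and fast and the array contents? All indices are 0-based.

slow=1, fast=3, a=[2, 0, 0, 0, 0, 0]

(s=0,f=0) a[fast]=0 → fast++
(s=0,f=1) a[fast]=2≠0 swap→a[0]=2 → slow++,fast++
(s=1,f=2) a[fast]=0 → fast++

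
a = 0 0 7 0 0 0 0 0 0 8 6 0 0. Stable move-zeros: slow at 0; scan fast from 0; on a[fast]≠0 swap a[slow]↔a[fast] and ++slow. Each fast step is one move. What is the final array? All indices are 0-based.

(s=0,f=0) a[fast]=0 → fast++
(s=0,f=1) a[fast]=0 → fast++
(s=0,f=2) a[fast]=7≠0 swap→a[0]=7 → slow++,fast++
(s=1,f=3) a[fast]=0 → fast++
(s=1,f=4) a[fast]=0 → fast++
(s=1,f=5) a[fast]=0 → fast++
(s=1,f=6) a[fast]=0 → fast++
(s=1,f=7) a[fast]=0 → fast++
(s=1,f=8) a[fast]=0 → fast++
(s=1,f=9) a[fast]=8≠0 swap→a[1]=8 → slow++,fast++
(s=2,f=10) a[fast]=6≠0 swap→a[2]=6 → slow++,fast++
(s=3,f=11) a[fast]=0 → fast++
(s=3,f=12) a[fast]=0 → fast++

[7, 8, 6, 0, 0, 0, 0, 0, 0, 0, 0, 0, 0]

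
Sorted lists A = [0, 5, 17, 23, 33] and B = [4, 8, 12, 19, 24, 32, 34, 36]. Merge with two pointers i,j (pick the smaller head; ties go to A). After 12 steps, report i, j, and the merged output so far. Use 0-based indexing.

[i=0,j=0] A[i]=0<=B[j]=4 take 0 → i++
[i=1,j=0] A[i]=5>B[j]=4 take 4 → j++
[i=1,j=1] A[i]=5<=B[j]=8 take 5 → i++
[i=2,j=1] A[i]=17>B[j]=8 take 8 → j++
[i=2,j=2] A[i]=17>B[j]=12 take 12 → j++
[i=2,j=3] A[i]=17<=B[j]=19 take 17 → i++
[i=3,j=3] A[i]=23>B[j]=19 take 19 → j++
[i=3,j=4] A[i]=23<=B[j]=24 take 23 → i++
[i=4,j=4] A[i]=33>B[j]=24 take 24 → j++
[i=4,j=5] A[i]=33>B[j]=32 take 32 → j++
[i=4,j=6] A[i]=33<=B[j]=34 take 33 → i++
[i=5,j=6] A done, take B[j]=34 → j++

i=5, j=7, merged so far=[0, 4, 5, 8, 12, 17, 19, 23, 24, 32, 33, 34]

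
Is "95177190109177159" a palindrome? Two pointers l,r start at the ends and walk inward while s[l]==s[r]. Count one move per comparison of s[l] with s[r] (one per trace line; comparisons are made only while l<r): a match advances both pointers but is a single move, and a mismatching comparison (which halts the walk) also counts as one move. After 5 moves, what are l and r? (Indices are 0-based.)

l=5, r=11

[0,16] '9'=='9' → l++,r--
[1,15] '5'=='5' → l++,r--
[2,14] '1'=='1' → l++,r--
[3,13] '7'=='7' → l++,r--
[4,12] '7'=='7' → l++,r--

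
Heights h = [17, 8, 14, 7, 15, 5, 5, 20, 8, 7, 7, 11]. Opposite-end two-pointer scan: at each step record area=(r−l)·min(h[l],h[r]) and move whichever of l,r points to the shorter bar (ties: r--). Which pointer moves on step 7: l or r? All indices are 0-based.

l

[0,11] min(17,11)*11=121 best=121 * → r--
[0,10] min(17,7)*10=70 best=121 → r--
[0,9] min(17,7)*9=63 best=121 → r--
[0,8] min(17,8)*8=64 best=121 → r--
[0,7] min(17,20)*7=119 best=121 → l++
[1,7] min(8,20)*6=48 best=121 → l++
[2,7] min(14,20)*5=70 best=121 → l++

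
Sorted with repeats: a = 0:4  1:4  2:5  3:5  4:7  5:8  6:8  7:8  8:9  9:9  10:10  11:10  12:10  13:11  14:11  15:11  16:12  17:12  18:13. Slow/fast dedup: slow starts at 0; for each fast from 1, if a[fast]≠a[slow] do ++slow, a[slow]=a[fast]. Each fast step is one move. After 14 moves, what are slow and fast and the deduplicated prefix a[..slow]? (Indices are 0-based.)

slow=0 fast=1: a[fast]=4=a[slow] dup, fast++
slow=0 fast=2: a[fast]=5≠a[slow]=4 write a[1]=5, slow++,fast++
slow=1 fast=3: a[fast]=5=a[slow] dup, fast++
slow=1 fast=4: a[fast]=7≠a[slow]=5 write a[2]=7, slow++,fast++
slow=2 fast=5: a[fast]=8≠a[slow]=7 write a[3]=8, slow++,fast++
slow=3 fast=6: a[fast]=8=a[slow] dup, fast++
slow=3 fast=7: a[fast]=8=a[slow] dup, fast++
slow=3 fast=8: a[fast]=9≠a[slow]=8 write a[4]=9, slow++,fast++
slow=4 fast=9: a[fast]=9=a[slow] dup, fast++
slow=4 fast=10: a[fast]=10≠a[slow]=9 write a[5]=10, slow++,fast++
slow=5 fast=11: a[fast]=10=a[slow] dup, fast++
slow=5 fast=12: a[fast]=10=a[slow] dup, fast++
slow=5 fast=13: a[fast]=11≠a[slow]=10 write a[6]=11, slow++,fast++
slow=6 fast=14: a[fast]=11=a[slow] dup, fast++

slow=6, fast=15, prefix=[4, 5, 7, 8, 9, 10, 11]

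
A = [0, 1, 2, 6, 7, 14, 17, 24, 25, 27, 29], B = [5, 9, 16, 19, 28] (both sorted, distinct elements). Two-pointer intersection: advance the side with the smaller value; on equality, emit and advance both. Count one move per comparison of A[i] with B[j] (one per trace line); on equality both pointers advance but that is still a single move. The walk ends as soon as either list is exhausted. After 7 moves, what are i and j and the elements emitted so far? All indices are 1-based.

i=1 j=1: 0<5, i++
i=2 j=1: 1<5, i++
i=3 j=1: 2<5, i++
i=4 j=1: 6>5, j++
i=4 j=2: 6<9, i++
i=5 j=2: 7<9, i++
i=6 j=2: 14>9, j++

i=6, j=3, emitted=[]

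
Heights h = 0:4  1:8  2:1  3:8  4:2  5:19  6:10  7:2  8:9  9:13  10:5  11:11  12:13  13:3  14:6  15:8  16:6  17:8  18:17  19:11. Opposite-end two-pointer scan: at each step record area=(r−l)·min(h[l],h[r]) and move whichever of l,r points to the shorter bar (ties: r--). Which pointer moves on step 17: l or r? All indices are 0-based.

r

l=0 r=19: min(4,11)*19=76 best=76 *, l++
l=1 r=19: min(8,11)*18=144 best=144 *, l++
l=2 r=19: min(1,11)*17=17 best=144, l++
l=3 r=19: min(8,11)*16=128 best=144, l++
l=4 r=19: min(2,11)*15=30 best=144, l++
l=5 r=19: min(19,11)*14=154 best=154 *, r--
l=5 r=18: min(19,17)*13=221 best=221 *, r--
l=5 r=17: min(19,8)*12=96 best=221, r--
l=5 r=16: min(19,6)*11=66 best=221, r--
l=5 r=15: min(19,8)*10=80 best=221, r--
l=5 r=14: min(19,6)*9=54 best=221, r--
l=5 r=13: min(19,3)*8=24 best=221, r--
l=5 r=12: min(19,13)*7=91 best=221, r--
l=5 r=11: min(19,11)*6=66 best=221, r--
l=5 r=10: min(19,5)*5=25 best=221, r--
l=5 r=9: min(19,13)*4=52 best=221, r--
l=5 r=8: min(19,9)*3=27 best=221, r--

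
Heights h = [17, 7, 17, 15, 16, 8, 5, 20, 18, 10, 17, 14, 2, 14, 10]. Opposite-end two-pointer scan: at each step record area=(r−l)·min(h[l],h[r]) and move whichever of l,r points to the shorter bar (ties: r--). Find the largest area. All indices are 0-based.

l=0 r=14: min(17,10)*14=140 best=140 *, r--
l=0 r=13: min(17,14)*13=182 best=182 *, r--
l=0 r=12: min(17,2)*12=24 best=182, r--
l=0 r=11: min(17,14)*11=154 best=182, r--
l=0 r=10: min(17,17)*10=170 best=182, r--
l=0 r=9: min(17,10)*9=90 best=182, r--
l=0 r=8: min(17,18)*8=136 best=182, l++
l=1 r=8: min(7,18)*7=49 best=182, l++
l=2 r=8: min(17,18)*6=102 best=182, l++
l=3 r=8: min(15,18)*5=75 best=182, l++
l=4 r=8: min(16,18)*4=64 best=182, l++
l=5 r=8: min(8,18)*3=24 best=182, l++
l=6 r=8: min(5,18)*2=10 best=182, l++
l=7 r=8: min(20,18)*1=18 best=182, r--

max area = 182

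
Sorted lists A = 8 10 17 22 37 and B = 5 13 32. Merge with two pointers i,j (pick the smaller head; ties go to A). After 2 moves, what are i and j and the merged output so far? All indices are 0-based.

i=0 j=0: A[i]=8>B[j]=5 take 5, j++
i=0 j=1: A[i]=8<=B[j]=13 take 8, i++

i=1, j=1, merged so far=[5, 8]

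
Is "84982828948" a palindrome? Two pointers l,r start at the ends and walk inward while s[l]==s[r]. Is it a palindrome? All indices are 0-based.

l=0 r=10: '8'=='8', l++,r--
l=1 r=9: '4'=='4', l++,r--
l=2 r=8: '9'=='9', l++,r--
l=3 r=7: '8'=='8', l++,r--
l=4 r=6: '2'=='2', l++,r--

palindrome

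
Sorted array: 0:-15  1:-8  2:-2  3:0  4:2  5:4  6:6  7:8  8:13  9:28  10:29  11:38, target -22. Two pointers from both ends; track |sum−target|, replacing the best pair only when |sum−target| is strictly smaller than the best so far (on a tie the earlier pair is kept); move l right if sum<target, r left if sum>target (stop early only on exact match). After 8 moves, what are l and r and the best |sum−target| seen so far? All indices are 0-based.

l=0 r=11: -15+38=23 d=45 *, r--
l=0 r=10: -15+29=14 d=36 *, r--
l=0 r=9: -15+28=13 d=35 *, r--
l=0 r=8: -15+13=-2 d=20 *, r--
l=0 r=7: -15+8=-7 d=15 *, r--
l=0 r=6: -15+6=-9 d=13 *, r--
l=0 r=5: -15+4=-11 d=11 *, r--
l=0 r=4: -15+2=-13 d=9 *, r--

l=0, r=3, best |Δ|=9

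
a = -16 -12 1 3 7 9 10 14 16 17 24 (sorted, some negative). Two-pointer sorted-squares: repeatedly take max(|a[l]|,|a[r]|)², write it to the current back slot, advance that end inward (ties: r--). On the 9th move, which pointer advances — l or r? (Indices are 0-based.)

[0,10] |-16|<=|24| out[10]=576 → r--
[0,9] |-16|<=|17| out[9]=289 → r--
[0,8] |-16|<=|16| out[8]=256 → r--
[0,7] |-16|>|14| out[7]=256 → l++
[1,7] |-12|<=|14| out[6]=196 → r--
[1,6] |-12|>|10| out[5]=144 → l++
[2,6] |1|<=|10| out[4]=100 → r--
[2,5] |1|<=|9| out[3]=81 → r--
[2,4] |1|<=|7| out[2]=49 → r--

r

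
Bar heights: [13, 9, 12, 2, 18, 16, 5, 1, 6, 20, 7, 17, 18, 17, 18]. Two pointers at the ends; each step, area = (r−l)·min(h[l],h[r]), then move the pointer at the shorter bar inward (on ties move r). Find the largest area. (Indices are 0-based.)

max area = 182

[0,14] min(13,18)*14=182 best=182 * → l++
[1,14] min(9,18)*13=117 best=182 → l++
[2,14] min(12,18)*12=144 best=182 → l++
[3,14] min(2,18)*11=22 best=182 → l++
[4,14] min(18,18)*10=180 best=182 → r--
[4,13] min(18,17)*9=153 best=182 → r--
[4,12] min(18,18)*8=144 best=182 → r--
[4,11] min(18,17)*7=119 best=182 → r--
[4,10] min(18,7)*6=42 best=182 → r--
[4,9] min(18,20)*5=90 best=182 → l++
[5,9] min(16,20)*4=64 best=182 → l++
[6,9] min(5,20)*3=15 best=182 → l++
[7,9] min(1,20)*2=2 best=182 → l++
[8,9] min(6,20)*1=6 best=182 → l++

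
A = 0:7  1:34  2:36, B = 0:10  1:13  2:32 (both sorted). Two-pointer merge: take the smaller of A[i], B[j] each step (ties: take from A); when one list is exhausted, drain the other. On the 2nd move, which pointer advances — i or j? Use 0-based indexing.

j

i=0 j=0: A[i]=7<=B[j]=10 take 7, i++
i=1 j=0: A[i]=34>B[j]=10 take 10, j++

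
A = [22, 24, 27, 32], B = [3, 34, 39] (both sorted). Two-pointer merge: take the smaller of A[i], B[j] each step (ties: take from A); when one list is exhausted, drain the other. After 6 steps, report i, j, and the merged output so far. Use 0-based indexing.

[i=0,j=0] A[i]=22>B[j]=3 take 3 → j++
[i=0,j=1] A[i]=22<=B[j]=34 take 22 → i++
[i=1,j=1] A[i]=24<=B[j]=34 take 24 → i++
[i=2,j=1] A[i]=27<=B[j]=34 take 27 → i++
[i=3,j=1] A[i]=32<=B[j]=34 take 32 → i++
[i=4,j=1] A done, take B[j]=34 → j++

i=4, j=2, merged so far=[3, 22, 24, 27, 32, 34]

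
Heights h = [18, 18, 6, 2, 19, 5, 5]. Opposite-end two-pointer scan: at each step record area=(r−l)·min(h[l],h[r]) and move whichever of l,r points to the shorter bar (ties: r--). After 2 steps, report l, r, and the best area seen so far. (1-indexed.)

l=1, r=5, best area=30

l=1 r=7: min(18,5)*6=30 best=30 *, r--
l=1 r=6: min(18,5)*5=25 best=30, r--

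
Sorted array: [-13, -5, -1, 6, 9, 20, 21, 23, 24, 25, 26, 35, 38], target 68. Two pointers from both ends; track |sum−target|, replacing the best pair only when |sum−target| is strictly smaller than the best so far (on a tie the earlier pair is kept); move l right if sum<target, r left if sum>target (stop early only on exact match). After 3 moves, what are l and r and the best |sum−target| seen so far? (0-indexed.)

[0,12] -13+38=25 d=43 * → l++
[1,12] -5+38=33 d=35 * → l++
[2,12] -1+38=37 d=31 * → l++

l=3, r=12, best |Δ|=31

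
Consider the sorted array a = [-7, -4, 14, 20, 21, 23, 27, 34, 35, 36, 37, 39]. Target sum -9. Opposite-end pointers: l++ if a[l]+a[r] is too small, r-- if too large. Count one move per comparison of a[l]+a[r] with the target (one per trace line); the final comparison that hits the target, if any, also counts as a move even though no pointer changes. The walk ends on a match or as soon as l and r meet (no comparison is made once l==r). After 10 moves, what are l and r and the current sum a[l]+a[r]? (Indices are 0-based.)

l=0, r=1, sum=-11

l=0 r=11: -7+39=32 >-9, r--
l=0 r=10: -7+37=30 >-9, r--
l=0 r=9: -7+36=29 >-9, r--
l=0 r=8: -7+35=28 >-9, r--
l=0 r=7: -7+34=27 >-9, r--
l=0 r=6: -7+27=20 >-9, r--
l=0 r=5: -7+23=16 >-9, r--
l=0 r=4: -7+21=14 >-9, r--
l=0 r=3: -7+20=13 >-9, r--
l=0 r=2: -7+14=7 >-9, r--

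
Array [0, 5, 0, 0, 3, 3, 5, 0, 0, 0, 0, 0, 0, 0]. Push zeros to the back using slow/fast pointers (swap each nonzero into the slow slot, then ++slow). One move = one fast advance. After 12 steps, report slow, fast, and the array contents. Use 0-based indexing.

slow=0 fast=0: a[fast]=0, fast++
slow=0 fast=1: a[fast]=5≠0 swap→a[0]=5, slow++,fast++
slow=1 fast=2: a[fast]=0, fast++
slow=1 fast=3: a[fast]=0, fast++
slow=1 fast=4: a[fast]=3≠0 swap→a[1]=3, slow++,fast++
slow=2 fast=5: a[fast]=3≠0 swap→a[2]=3, slow++,fast++
slow=3 fast=6: a[fast]=5≠0 swap→a[3]=5, slow++,fast++
slow=4 fast=7: a[fast]=0, fast++
slow=4 fast=8: a[fast]=0, fast++
slow=4 fast=9: a[fast]=0, fast++
slow=4 fast=10: a[fast]=0, fast++
slow=4 fast=11: a[fast]=0, fast++

slow=4, fast=12, a=[5, 3, 3, 5, 0, 0, 0, 0, 0, 0, 0, 0, 0, 0]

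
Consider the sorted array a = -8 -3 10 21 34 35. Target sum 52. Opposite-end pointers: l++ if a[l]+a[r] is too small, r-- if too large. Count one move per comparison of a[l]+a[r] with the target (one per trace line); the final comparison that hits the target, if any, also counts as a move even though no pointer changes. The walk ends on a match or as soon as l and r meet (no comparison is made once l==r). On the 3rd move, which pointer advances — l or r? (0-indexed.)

[0,5] -8+35=27 <52 → l++
[1,5] -3+35=32 <52 → l++
[2,5] 10+35=45 <52 → l++

l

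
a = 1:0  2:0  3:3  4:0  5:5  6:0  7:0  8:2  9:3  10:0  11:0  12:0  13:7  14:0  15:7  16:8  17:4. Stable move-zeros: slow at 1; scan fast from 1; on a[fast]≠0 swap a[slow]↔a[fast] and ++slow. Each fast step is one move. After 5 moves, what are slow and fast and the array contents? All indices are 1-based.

slow=3, fast=6, a=[3, 5, 0, 0, 0, 0, 0, 2, 3, 0, 0, 0, 7, 0, 7, 8, 4]

(s=1,f=1) a[fast]=0 → fast++
(s=1,f=2) a[fast]=0 → fast++
(s=1,f=3) a[fast]=3≠0 swap→a[1]=3 → slow++,fast++
(s=2,f=4) a[fast]=0 → fast++
(s=2,f=5) a[fast]=5≠0 swap→a[2]=5 → slow++,fast++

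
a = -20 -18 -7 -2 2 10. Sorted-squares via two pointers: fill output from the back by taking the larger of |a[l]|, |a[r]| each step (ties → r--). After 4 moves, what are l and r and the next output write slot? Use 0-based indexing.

l=3, r=4, next write slot=1

[0,5] |-20|>|10| out[5]=400 → l++
[1,5] |-18|>|10| out[4]=324 → l++
[2,5] |-7|<=|10| out[3]=100 → r--
[2,4] |-7|>|2| out[2]=49 → l++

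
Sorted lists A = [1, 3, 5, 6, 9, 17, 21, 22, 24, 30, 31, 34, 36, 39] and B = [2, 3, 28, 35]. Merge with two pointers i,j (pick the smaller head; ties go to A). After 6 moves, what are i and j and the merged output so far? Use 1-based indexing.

i=5, j=3, merged so far=[1, 2, 3, 3, 5, 6]

i=1 j=1: A[i]=1<=B[j]=2 take 1, i++
i=2 j=1: A[i]=3>B[j]=2 take 2, j++
i=2 j=2: A[i]=3<=B[j]=3 take 3, i++
i=3 j=2: A[i]=5>B[j]=3 take 3, j++
i=3 j=3: A[i]=5<=B[j]=28 take 5, i++
i=4 j=3: A[i]=6<=B[j]=28 take 6, i++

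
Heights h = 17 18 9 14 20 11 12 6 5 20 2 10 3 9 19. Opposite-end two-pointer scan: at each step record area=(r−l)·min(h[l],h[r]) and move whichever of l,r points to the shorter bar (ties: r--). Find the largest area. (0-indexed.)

[0,14] min(17,19)*14=238 best=238 * → l++
[1,14] min(18,19)*13=234 best=238 → l++
[2,14] min(9,19)*12=108 best=238 → l++
[3,14] min(14,19)*11=154 best=238 → l++
[4,14] min(20,19)*10=190 best=238 → r--
[4,13] min(20,9)*9=81 best=238 → r--
[4,12] min(20,3)*8=24 best=238 → r--
[4,11] min(20,10)*7=70 best=238 → r--
[4,10] min(20,2)*6=12 best=238 → r--
[4,9] min(20,20)*5=100 best=238 → r--
[4,8] min(20,5)*4=20 best=238 → r--
[4,7] min(20,6)*3=18 best=238 → r--
[4,6] min(20,12)*2=24 best=238 → r--
[4,5] min(20,11)*1=11 best=238 → r--

max area = 238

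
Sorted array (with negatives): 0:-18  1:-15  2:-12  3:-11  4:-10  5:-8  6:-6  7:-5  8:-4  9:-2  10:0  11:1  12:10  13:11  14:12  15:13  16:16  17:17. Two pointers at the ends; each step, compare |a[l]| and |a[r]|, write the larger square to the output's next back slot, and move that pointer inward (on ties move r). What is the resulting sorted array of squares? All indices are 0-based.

l=0 r=17: |-18|>|17| out[17]=324, l++
l=1 r=17: |-15|<=|17| out[16]=289, r--
l=1 r=16: |-15|<=|16| out[15]=256, r--
l=1 r=15: |-15|>|13| out[14]=225, l++
l=2 r=15: |-12|<=|13| out[13]=169, r--
l=2 r=14: |-12|<=|12| out[12]=144, r--
l=2 r=13: |-12|>|11| out[11]=144, l++
l=3 r=13: |-11|<=|11| out[10]=121, r--
l=3 r=12: |-11|>|10| out[9]=121, l++
l=4 r=12: |-10|<=|10| out[8]=100, r--
l=4 r=11: |-10|>|1| out[7]=100, l++
l=5 r=11: |-8|>|1| out[6]=64, l++
l=6 r=11: |-6|>|1| out[5]=36, l++
l=7 r=11: |-5|>|1| out[4]=25, l++
l=8 r=11: |-4|>|1| out[3]=16, l++
l=9 r=11: |-2|>|1| out[2]=4, l++
l=10 r=11: |0|<=|1| out[1]=1, r--
l=10 r=10: |0|<=|0| out[0]=0, r--

[0, 1, 4, 16, 25, 36, 64, 100, 100, 121, 121, 144, 144, 169, 225, 256, 289, 324]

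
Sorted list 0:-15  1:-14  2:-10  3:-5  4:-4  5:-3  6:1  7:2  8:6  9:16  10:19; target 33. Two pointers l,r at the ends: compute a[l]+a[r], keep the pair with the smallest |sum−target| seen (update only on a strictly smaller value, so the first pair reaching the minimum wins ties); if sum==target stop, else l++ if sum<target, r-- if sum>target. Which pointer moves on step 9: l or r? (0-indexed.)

[0,10] -15+19=4 d=29 * → l++
[1,10] -14+19=5 d=28 * → l++
[2,10] -10+19=9 d=24 * → l++
[3,10] -5+19=14 d=19 * → l++
[4,10] -4+19=15 d=18 * → l++
[5,10] -3+19=16 d=17 * → l++
[6,10] 1+19=20 d=13 * → l++
[7,10] 2+19=21 d=12 * → l++
[8,10] 6+19=25 d=8 * → l++

l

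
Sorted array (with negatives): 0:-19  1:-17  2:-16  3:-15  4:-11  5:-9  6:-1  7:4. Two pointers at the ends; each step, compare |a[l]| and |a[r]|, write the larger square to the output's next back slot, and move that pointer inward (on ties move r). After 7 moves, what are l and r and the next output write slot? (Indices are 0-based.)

l=6, r=6, next write slot=0

[0,7] |-19|>|4| out[7]=361 → l++
[1,7] |-17|>|4| out[6]=289 → l++
[2,7] |-16|>|4| out[5]=256 → l++
[3,7] |-15|>|4| out[4]=225 → l++
[4,7] |-11|>|4| out[3]=121 → l++
[5,7] |-9|>|4| out[2]=81 → l++
[6,7] |-1|<=|4| out[1]=16 → r--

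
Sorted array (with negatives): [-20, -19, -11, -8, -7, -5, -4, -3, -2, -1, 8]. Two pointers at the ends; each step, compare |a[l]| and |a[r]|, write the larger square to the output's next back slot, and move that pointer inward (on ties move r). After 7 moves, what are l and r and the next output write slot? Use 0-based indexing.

l=0 r=10: |-20|>|8| out[10]=400, l++
l=1 r=10: |-19|>|8| out[9]=361, l++
l=2 r=10: |-11|>|8| out[8]=121, l++
l=3 r=10: |-8|<=|8| out[7]=64, r--
l=3 r=9: |-8|>|-1| out[6]=64, l++
l=4 r=9: |-7|>|-1| out[5]=49, l++
l=5 r=9: |-5|>|-1| out[4]=25, l++

l=6, r=9, next write slot=3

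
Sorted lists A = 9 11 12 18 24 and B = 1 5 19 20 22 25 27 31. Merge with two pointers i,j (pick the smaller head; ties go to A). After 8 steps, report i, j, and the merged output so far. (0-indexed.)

[i=0,j=0] A[i]=9>B[j]=1 take 1 → j++
[i=0,j=1] A[i]=9>B[j]=5 take 5 → j++
[i=0,j=2] A[i]=9<=B[j]=19 take 9 → i++
[i=1,j=2] A[i]=11<=B[j]=19 take 11 → i++
[i=2,j=2] A[i]=12<=B[j]=19 take 12 → i++
[i=3,j=2] A[i]=18<=B[j]=19 take 18 → i++
[i=4,j=2] A[i]=24>B[j]=19 take 19 → j++
[i=4,j=3] A[i]=24>B[j]=20 take 20 → j++

i=4, j=4, merged so far=[1, 5, 9, 11, 12, 18, 19, 20]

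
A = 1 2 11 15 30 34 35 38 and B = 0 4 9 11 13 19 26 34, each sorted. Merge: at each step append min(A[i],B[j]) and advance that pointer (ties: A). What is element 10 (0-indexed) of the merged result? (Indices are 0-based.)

[i=0,j=0] A[i]=1>B[j]=0 take 0 → j++
[i=0,j=1] A[i]=1<=B[j]=4 take 1 → i++
[i=1,j=1] A[i]=2<=B[j]=4 take 2 → i++
[i=2,j=1] A[i]=11>B[j]=4 take 4 → j++
[i=2,j=2] A[i]=11>B[j]=9 take 9 → j++
[i=2,j=3] A[i]=11<=B[j]=11 take 11 → i++
[i=3,j=3] A[i]=15>B[j]=11 take 11 → j++
[i=3,j=4] A[i]=15>B[j]=13 take 13 → j++
[i=3,j=5] A[i]=15<=B[j]=19 take 15 → i++
[i=4,j=5] A[i]=30>B[j]=19 take 19 → j++
[i=4,j=6] A[i]=30>B[j]=26 take 26 → j++
[i=4,j=7] A[i]=30<=B[j]=34 take 30 → i++
[i=5,j=7] A[i]=34<=B[j]=34 take 34 → i++
[i=6,j=7] A[i]=35>B[j]=34 take 34 → j++
[i=6,j=8] B done, take A[i]=35 → i++
[i=7,j=8] B done, take A[i]=38 → i++

merged[10] = 26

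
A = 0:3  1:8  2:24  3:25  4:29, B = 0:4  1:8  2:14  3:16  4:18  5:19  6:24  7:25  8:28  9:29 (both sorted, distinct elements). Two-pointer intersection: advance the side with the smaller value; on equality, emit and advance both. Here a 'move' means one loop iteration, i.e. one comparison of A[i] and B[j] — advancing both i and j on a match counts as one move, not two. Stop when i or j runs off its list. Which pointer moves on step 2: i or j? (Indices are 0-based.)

j

i=0 j=0: 3<4, i++
i=1 j=0: 8>4, j++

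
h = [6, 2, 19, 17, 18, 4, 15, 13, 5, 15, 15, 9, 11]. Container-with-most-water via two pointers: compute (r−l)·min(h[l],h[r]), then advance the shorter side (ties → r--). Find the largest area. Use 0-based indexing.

max area = 120

[0,12] min(6,11)*12=72 best=72 * → l++
[1,12] min(2,11)*11=22 best=72 → l++
[2,12] min(19,11)*10=110 best=110 * → r--
[2,11] min(19,9)*9=81 best=110 → r--
[2,10] min(19,15)*8=120 best=120 * → r--
[2,9] min(19,15)*7=105 best=120 → r--
[2,8] min(19,5)*6=30 best=120 → r--
[2,7] min(19,13)*5=65 best=120 → r--
[2,6] min(19,15)*4=60 best=120 → r--
[2,5] min(19,4)*3=12 best=120 → r--
[2,4] min(19,18)*2=36 best=120 → r--
[2,3] min(19,17)*1=17 best=120 → r--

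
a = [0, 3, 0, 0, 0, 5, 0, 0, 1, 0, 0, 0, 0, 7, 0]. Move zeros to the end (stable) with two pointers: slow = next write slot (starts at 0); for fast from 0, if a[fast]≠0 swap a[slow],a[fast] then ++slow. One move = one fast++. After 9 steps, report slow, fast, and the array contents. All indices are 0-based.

slow=0 fast=0: a[fast]=0, fast++
slow=0 fast=1: a[fast]=3≠0 swap→a[0]=3, slow++,fast++
slow=1 fast=2: a[fast]=0, fast++
slow=1 fast=3: a[fast]=0, fast++
slow=1 fast=4: a[fast]=0, fast++
slow=1 fast=5: a[fast]=5≠0 swap→a[1]=5, slow++,fast++
slow=2 fast=6: a[fast]=0, fast++
slow=2 fast=7: a[fast]=0, fast++
slow=2 fast=8: a[fast]=1≠0 swap→a[2]=1, slow++,fast++

slow=3, fast=9, a=[3, 5, 1, 0, 0, 0, 0, 0, 0, 0, 0, 0, 0, 7, 0]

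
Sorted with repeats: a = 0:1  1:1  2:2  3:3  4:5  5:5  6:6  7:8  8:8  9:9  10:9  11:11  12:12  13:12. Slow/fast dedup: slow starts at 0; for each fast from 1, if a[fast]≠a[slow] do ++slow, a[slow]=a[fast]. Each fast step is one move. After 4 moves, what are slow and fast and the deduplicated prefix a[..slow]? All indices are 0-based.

slow=3, fast=5, prefix=[1, 2, 3, 5]

(s=0,f=1) a[fast]=1=a[slow] dup → fast++
(s=0,f=2) a[fast]=2≠a[slow]=1 write a[1]=2 → slow++,fast++
(s=1,f=3) a[fast]=3≠a[slow]=2 write a[2]=3 → slow++,fast++
(s=2,f=4) a[fast]=5≠a[slow]=3 write a[3]=5 → slow++,fast++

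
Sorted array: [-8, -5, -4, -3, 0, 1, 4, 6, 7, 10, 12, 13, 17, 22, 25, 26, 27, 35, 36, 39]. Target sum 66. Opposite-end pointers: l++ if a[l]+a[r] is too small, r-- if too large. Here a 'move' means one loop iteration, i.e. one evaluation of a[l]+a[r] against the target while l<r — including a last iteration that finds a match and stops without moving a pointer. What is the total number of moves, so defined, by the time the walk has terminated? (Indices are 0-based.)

[0,19] -8+39=31 <66 → l++
[1,19] -5+39=34 <66 → l++
[2,19] -4+39=35 <66 → l++
[3,19] -3+39=36 <66 → l++
[4,19] 0+39=39 <66 → l++
[5,19] 1+39=40 <66 → l++
[6,19] 4+39=43 <66 → l++
[7,19] 6+39=45 <66 → l++
[8,19] 7+39=46 <66 → l++
[9,19] 10+39=49 <66 → l++
[10,19] 12+39=51 <66 → l++
[11,19] 13+39=52 <66 → l++
[12,19] 17+39=56 <66 → l++
[13,19] 22+39=61 <66 → l++
[14,19] 25+39=64 <66 → l++
[15,19] 26+39=65 <66 → l++
[16,19] 27+39=66 → found

17 moves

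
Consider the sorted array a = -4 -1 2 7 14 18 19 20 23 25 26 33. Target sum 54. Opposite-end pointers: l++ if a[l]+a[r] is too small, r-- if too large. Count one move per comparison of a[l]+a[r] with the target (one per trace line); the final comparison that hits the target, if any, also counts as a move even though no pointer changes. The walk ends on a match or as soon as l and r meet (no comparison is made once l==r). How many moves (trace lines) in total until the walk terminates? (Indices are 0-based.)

l=0 r=11: -4+33=29 <54, l++
l=1 r=11: -1+33=32 <54, l++
l=2 r=11: 2+33=35 <54, l++
l=3 r=11: 7+33=40 <54, l++
l=4 r=11: 14+33=47 <54, l++
l=5 r=11: 18+33=51 <54, l++
l=6 r=11: 19+33=52 <54, l++
l=7 r=11: 20+33=53 <54, l++
l=8 r=11: 23+33=56 >54, r--
l=8 r=10: 23+26=49 <54, l++
l=9 r=10: 25+26=51 <54, l++

11 moves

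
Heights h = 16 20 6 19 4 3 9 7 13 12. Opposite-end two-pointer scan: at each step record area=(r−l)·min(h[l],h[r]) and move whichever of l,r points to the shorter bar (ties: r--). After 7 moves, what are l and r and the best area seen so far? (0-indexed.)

l=1, r=3, best area=108

l=0 r=9: min(16,12)*9=108 best=108 *, r--
l=0 r=8: min(16,13)*8=104 best=108, r--
l=0 r=7: min(16,7)*7=49 best=108, r--
l=0 r=6: min(16,9)*6=54 best=108, r--
l=0 r=5: min(16,3)*5=15 best=108, r--
l=0 r=4: min(16,4)*4=16 best=108, r--
l=0 r=3: min(16,19)*3=48 best=108, l++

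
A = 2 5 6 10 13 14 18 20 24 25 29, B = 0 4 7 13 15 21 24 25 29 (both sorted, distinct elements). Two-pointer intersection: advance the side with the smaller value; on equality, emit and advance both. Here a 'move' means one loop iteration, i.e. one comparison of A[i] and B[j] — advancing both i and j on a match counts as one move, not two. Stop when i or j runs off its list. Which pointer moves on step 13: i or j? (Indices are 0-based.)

j

[i=0,j=0] 2>0 → j++
[i=0,j=1] 2<4 → i++
[i=1,j=1] 5>4 → j++
[i=1,j=2] 5<7 → i++
[i=2,j=2] 6<7 → i++
[i=3,j=2] 10>7 → j++
[i=3,j=3] 10<13 → i++
[i=4,j=3] 13==13 emit → i++,j++
[i=5,j=4] 14<15 → i++
[i=6,j=4] 18>15 → j++
[i=6,j=5] 18<21 → i++
[i=7,j=5] 20<21 → i++
[i=8,j=5] 24>21 → j++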